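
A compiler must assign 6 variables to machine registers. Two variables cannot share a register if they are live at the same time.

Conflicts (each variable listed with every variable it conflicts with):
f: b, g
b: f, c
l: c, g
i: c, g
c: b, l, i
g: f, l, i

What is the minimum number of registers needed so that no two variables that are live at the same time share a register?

The cycle c-l-g-f-b-c has odd length 5, so it cannot be 2-colored; at least 3 registers are needed.
3 registers suffice: register 1 → {c, g}; register 2 → {f, l, i}; register 3 → {b}. No two conflicting variables share a register.

3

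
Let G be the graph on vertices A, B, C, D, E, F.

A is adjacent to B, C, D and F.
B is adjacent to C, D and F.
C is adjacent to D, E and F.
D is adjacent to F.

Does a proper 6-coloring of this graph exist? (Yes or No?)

The chromatic number is 5. A, B, C, D, F form a clique, so at least 5 colors are needed.
A valid assignment using 5 colors: A=3, B=4, C=1, D=5, E=2, F=2.
Since 6 ≥ 5, a proper 6-coloring certainly exists.

Yes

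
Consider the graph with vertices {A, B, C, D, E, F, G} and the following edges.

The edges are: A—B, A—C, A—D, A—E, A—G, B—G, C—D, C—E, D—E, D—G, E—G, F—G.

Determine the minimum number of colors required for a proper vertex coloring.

4

A, D, E, G are pairwise adjacent (a clique of size 4), so at least 4 colors are needed.
4 colors suffice: color red → {C, G}; color blue → {A, F}; color green → {B, D}; color yellow → {E}. Every edge joins two different colors.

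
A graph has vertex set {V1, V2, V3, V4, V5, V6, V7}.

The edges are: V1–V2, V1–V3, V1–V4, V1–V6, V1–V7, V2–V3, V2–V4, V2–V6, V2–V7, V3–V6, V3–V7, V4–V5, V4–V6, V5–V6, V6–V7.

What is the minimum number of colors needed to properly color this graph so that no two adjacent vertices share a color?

5

V1, V2, V3, V6, V7 are pairwise adjacent (a clique of size 5), so at least 5 colors are needed.
5 colors suffice: color 1 → {V6}; color 2 → {V2, V5}; color 3 → {V1}; color 4 → {V3, V4}; color 5 → {V7}. No two adjacent vertices share a color.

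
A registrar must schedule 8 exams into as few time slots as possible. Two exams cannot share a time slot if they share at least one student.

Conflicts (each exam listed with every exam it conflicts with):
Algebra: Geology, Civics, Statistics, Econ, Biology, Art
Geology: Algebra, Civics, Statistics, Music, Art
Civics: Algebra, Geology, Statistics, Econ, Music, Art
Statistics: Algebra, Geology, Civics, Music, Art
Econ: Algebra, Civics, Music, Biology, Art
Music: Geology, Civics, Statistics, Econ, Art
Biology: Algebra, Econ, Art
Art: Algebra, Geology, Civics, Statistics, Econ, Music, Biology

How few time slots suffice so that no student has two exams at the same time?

Algebra, Geology, Civics, Statistics, Art pairwise conflict, so at least 5 time slots are needed.
5 time slots suffice: time slot 1 → {Art}; time slot 2 → {Algebra, Music}; time slot 3 → {Civics, Biology}; time slot 4 → {Geology, Econ}; time slot 5 → {Statistics}. Each listed conflict is separated.

5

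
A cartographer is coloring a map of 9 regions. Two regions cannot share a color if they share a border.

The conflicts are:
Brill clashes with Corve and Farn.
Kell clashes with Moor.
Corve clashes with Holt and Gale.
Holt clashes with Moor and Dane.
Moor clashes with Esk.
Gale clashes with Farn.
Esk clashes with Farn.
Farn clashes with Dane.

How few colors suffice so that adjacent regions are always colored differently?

3

The cycle Moor-Esk-Farn-Dane-Holt-Moor has odd length 5, so it cannot be 2-colored; at least 3 colors are needed.
3 colors suffice: color 1 → {Corve, Moor, Farn}; color 2 → {Brill, Kell, Holt, Gale, Esk}; color 3 → {Dane}. Every pair that conflicts lands in different colors.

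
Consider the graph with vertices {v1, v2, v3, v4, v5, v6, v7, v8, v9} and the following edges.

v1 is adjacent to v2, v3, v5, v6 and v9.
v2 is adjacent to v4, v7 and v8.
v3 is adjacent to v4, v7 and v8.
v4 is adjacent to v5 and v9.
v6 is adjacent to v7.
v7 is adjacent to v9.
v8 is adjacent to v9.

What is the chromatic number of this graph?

2

v1 and v9 are adjacent, so at least 2 colors are needed.
2 colors suffice: v1=red, v2=blue, v3=blue, v4=red, v5=blue, v6=blue, v7=red, v8=red, v9=blue. Every edge joins two different colors.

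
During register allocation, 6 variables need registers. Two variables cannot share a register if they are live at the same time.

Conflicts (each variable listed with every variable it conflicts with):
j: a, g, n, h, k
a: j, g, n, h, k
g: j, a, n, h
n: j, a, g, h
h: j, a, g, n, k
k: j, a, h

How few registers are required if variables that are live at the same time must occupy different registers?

5

j, a, g, n, h pairwise conflict, so at least 5 registers are needed.
A valid assignment using 5 registers: j=3, a=1, g=5, n=4, h=2, k=4. Every pair that conflicts lands in different registers.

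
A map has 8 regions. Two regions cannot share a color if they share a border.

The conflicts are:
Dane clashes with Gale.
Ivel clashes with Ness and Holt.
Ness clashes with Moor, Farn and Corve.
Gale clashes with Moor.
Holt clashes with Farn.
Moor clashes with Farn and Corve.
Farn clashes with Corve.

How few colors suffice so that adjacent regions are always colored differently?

Ness, Moor, Farn, Corve all conflict with each other, so at least 4 colors are needed.
One proper 4-coloring: Dane=2, Ivel=1, Ness=3, Gale=1, Holt=2, Moor=2, Farn=1, Corve=4. Every pair that conflicts lands in different colors.

4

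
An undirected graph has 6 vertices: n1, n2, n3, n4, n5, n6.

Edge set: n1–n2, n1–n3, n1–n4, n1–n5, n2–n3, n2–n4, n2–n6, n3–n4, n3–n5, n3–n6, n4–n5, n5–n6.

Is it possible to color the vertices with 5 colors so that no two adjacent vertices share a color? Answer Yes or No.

The chromatic number is 4. n1, n3, n4, n5 are pairwise adjacent (a clique of size 4), so at least 4 colors are needed.
A valid assignment using 4 colors: n1=blue, n2=yellow, n3=red, n4=green, n5=yellow, n6=blue.
Since 5 ≥ 4, a proper 5-coloring certainly exists.

Yes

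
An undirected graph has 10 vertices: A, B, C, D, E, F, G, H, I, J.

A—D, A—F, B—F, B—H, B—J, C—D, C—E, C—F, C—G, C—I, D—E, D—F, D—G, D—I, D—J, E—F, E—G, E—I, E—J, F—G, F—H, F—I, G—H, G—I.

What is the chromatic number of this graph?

6

C, D, E, F, G, I are mutually adjacent (a clique of size 6), so at least 6 colors are needed.
6 colors suffice: color 1 → {F, J}; color 2 → {B, D}; color 3 → {A, E, H}; color 4 → {G}; color 5 → {C}; color 6 → {I}. Each edge has distinct colors on its endpoints.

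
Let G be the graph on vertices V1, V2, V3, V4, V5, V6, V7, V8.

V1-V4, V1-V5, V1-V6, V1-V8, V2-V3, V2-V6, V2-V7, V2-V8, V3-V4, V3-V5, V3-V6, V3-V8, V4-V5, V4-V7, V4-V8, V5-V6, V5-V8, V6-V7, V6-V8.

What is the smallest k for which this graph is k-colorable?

V2, V3, V6, V8 form a clique, so at least 4 colors are needed.
4 colors suffice: color 1 → {V7, V8}; color 2 → {V4, V6}; color 3 → {V1, V3}; color 4 → {V2, V5}. Each edge has distinct colors on its endpoints.

4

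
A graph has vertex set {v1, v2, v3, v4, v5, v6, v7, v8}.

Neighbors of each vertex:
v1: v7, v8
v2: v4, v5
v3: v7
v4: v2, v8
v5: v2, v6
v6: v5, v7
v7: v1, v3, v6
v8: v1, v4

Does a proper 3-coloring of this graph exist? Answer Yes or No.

The chromatic number is 3. The cycle v2-v4-v8-v1-v7-v6-v5-v2 has odd length 7, so it cannot be 2-colored; at least 3 colors are needed.
A valid assignment using 3 colors: v1=2, v2=2, v3=2, v4=1, v5=1, v6=2, v7=1, v8=3.
That is already a proper 3-coloring.

Yes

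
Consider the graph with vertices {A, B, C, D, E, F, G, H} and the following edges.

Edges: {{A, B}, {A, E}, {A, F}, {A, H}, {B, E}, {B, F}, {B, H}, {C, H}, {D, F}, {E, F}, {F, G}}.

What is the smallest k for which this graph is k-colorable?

4

A, B, E, F are mutually adjacent (a clique of size 4), so at least 4 colors are needed.
4 colors suffice: color 1 → {F, H}; color 2 → {A, C, D, G}; color 3 → {B}; color 4 → {E}. No two adjacent vertices share a color.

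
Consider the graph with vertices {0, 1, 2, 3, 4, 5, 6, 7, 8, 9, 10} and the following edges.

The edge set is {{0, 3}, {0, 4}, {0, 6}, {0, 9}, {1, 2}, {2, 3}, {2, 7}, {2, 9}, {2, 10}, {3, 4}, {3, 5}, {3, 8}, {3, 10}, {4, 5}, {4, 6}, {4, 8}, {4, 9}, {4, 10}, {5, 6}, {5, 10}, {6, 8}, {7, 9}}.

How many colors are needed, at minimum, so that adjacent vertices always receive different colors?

3, 4, 5, 10 are mutually adjacent (a clique of size 4), so at least 4 colors are needed.
One proper 4-coloring: 0=green, 1=blue, 2=red, 3=blue, 4=red, 5=green, 6=blue, 7=green, 8=green, 9=blue, 10=yellow. Every edge joins two different colors.

4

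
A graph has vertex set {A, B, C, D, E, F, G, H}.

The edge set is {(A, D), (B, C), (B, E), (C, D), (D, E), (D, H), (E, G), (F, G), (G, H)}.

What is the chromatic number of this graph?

2

C and D are adjacent, so at least 2 colors are needed.
2 colors suffice: color red → {B, D, G}; color blue → {A, C, E, F, H}. No two adjacent vertices share a color.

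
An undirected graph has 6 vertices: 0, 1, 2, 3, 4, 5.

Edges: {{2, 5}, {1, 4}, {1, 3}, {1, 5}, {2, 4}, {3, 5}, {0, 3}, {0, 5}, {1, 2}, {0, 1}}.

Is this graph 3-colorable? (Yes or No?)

No

0, 1, 3, 5 are mutually adjacent (a clique of size 4), so at least 4 colors are needed.
So 3 colors are not enough.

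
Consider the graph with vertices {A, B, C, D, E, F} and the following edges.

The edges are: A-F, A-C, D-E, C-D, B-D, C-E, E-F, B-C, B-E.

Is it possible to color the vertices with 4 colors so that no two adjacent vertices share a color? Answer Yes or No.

Yes

The chromatic number is 4. B, C, D, E are mutually adjacent (a clique of size 4), so at least 4 colors are needed.
4 colors suffice: color red → {C, F}; color blue → {A, E}; color green → {D}; color yellow → {B}.
That is already a proper 4-coloring.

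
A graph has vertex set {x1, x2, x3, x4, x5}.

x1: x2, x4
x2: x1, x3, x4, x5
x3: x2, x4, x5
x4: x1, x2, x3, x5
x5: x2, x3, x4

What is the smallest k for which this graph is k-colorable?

x2, x3, x4, x5 are mutually adjacent (a clique of size 4), so at least 4 colors are needed.
4 colors suffice: x1=green, x2=red, x3=green, x4=blue, x5=yellow. No two adjacent vertices share a color.

4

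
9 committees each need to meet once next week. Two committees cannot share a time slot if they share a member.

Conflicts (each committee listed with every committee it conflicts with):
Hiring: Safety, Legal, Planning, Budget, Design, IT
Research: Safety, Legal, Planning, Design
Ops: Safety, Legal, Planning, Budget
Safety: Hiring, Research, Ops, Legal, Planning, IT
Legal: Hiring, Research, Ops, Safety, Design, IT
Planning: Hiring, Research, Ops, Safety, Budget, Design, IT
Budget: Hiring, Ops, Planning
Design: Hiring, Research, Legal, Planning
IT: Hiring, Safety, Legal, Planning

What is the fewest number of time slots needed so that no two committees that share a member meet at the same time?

4

Hiring, Safety, Legal, IT all conflict with each other, so at least 4 time slots are needed.
4 time slots suffice: time slot 1 → {Legal, Planning}; time slot 2 → {Hiring, Research, Ops}; time slot 3 → {Safety, Budget, Design}; time slot 4 → {IT}. Each listed conflict is separated.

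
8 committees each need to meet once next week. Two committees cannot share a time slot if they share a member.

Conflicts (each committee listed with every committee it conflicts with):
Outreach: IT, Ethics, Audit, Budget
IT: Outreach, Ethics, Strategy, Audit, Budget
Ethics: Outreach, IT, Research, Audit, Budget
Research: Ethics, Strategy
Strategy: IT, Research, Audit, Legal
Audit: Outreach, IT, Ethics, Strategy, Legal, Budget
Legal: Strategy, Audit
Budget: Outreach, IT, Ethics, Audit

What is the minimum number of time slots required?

5

Outreach, IT, Ethics, Audit, Budget all conflict with each other, so at least 5 time slots are needed.
5 time slots suffice: time slot 1 → {Research, Audit}; time slot 2 → {Ethics, Strategy}; time slot 3 → {IT, Legal}; time slot 4 → {Budget}; time slot 5 → {Outreach}. Every pair that conflicts lands in different time slots.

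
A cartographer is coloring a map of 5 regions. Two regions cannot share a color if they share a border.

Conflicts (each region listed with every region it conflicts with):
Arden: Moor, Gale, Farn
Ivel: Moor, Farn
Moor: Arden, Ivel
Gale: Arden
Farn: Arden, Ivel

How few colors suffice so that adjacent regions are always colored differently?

Arden and Farn conflict, so at least 2 colors are needed.
2 colors suffice: color 1 → {Arden, Ivel}; color 2 → {Moor, Gale, Farn}. No two conflicting regions share a color.

2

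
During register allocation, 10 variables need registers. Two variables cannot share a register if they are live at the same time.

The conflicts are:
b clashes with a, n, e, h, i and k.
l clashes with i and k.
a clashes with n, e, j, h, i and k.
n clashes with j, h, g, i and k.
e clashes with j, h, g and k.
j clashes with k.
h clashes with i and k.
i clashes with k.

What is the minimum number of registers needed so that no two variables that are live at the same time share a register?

b, a, n, h, i, k pairwise conflict, so at least 6 registers are needed.
Using 6 registers: b=6, l=2, a=2, n=3, e=3, j=4, h=4, g=1, i=5, k=1. Each listed conflict is separated.

6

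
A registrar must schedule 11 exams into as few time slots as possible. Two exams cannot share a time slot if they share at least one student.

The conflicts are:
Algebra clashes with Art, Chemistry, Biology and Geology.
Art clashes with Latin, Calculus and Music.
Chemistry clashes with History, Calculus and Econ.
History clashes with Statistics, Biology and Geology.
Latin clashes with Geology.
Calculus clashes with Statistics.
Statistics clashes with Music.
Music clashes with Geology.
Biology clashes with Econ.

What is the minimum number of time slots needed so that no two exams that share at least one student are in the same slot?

Art and Calculus conflict, so at least 2 time slots are needed.
2 time slots suffice: time slot 1 → {Art, Chemistry, Statistics, Biology, Geology}; time slot 2 → {Algebra, History, Latin, Calculus, Music, Econ}. No two conflicting exams share a time slot.

2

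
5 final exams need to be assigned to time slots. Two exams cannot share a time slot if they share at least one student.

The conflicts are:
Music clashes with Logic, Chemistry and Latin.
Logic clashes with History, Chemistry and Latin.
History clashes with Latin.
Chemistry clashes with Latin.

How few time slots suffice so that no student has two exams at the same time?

Music, Logic, Chemistry, Latin pairwise conflict, so at least 4 time slots are needed.
4 time slots suffice: time slot 1 → {Logic}; time slot 2 → {Latin}; time slot 3 → {Music, History}; time slot 4 → {Chemistry}. Each listed conflict is separated.

4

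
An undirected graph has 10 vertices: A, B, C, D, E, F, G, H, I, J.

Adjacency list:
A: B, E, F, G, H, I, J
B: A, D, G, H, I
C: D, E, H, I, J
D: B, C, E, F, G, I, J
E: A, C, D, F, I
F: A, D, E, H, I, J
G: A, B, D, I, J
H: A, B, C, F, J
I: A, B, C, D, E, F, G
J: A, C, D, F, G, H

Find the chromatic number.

4

C, D, E, I are pairwise adjacent (a clique of size 4), so at least 4 colors are needed.
4 colors suffice: A=blue, B=green, C=green, D=blue, E=yellow, F=green, G=yellow, H=yellow, I=red, J=red. No two adjacent vertices share a color.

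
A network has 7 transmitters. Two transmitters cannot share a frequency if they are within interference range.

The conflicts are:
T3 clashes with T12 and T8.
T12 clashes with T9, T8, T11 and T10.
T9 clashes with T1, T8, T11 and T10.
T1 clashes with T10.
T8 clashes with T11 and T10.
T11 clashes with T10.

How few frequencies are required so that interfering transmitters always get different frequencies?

5

T12, T9, T8, T11, T10 are mutually in conflict, so at least 5 frequencies are needed.
Using 5 frequencies: T3=1, T12=2, T9=4, T1=2, T8=3, T11=5, T10=1. Each listed conflict is separated.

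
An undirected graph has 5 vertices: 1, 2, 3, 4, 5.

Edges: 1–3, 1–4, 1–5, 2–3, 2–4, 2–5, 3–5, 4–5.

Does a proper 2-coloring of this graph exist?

No

2, 4, 5 form a triangle, so at least 3 colors are needed.
So 2 colors are not enough.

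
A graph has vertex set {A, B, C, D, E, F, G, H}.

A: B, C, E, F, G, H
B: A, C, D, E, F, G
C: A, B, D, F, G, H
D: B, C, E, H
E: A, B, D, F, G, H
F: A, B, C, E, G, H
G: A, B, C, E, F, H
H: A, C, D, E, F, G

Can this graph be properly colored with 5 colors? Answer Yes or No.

The chromatic number is 5. A, B, E, F, G are pairwise adjacent (a clique of size 5), so at least 5 colors are needed.
5 colors suffice: color red → {C, E}; color blue → {D, G}; color green → {A}; color yellow → {F}; color purple → {B, H}.
That is already a proper 5-coloring.

Yes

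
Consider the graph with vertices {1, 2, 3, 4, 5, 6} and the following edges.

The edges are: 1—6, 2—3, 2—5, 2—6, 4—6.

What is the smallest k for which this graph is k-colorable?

2 and 5 are adjacent, so at least 2 colors are needed.
2 colors suffice: 1=b, 2=b, 3=a, 4=b, 5=a, 6=a. Each edge has distinct colors on its endpoints.

2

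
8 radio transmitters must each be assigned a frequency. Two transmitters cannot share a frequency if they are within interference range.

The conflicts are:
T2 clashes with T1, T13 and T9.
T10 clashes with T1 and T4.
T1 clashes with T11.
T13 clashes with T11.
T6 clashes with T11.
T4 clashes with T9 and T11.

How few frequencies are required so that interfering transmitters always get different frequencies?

3

The cycle T4-T11-T13-T2-T9-T4 has odd length 5, so it cannot be 2-colored; at least 3 frequencies are needed.
A valid assignment using 3 frequencies: T2=1, T10=1, T1=2, T13=2, T6=2, T4=2, T9=3, T11=1. No two conflicting transmitters share a frequency.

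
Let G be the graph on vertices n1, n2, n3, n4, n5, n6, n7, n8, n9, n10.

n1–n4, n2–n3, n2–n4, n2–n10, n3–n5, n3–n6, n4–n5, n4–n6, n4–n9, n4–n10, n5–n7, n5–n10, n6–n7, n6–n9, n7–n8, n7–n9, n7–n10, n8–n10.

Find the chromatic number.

n6, n7, n9 form a triangle, so at least 3 colors are needed.
3 colors suffice: color 1 → {n3, n4, n7}; color 2 → {n1, n6, n10}; color 3 → {n2, n5, n8, n9}. Each edge has distinct colors on its endpoints.

3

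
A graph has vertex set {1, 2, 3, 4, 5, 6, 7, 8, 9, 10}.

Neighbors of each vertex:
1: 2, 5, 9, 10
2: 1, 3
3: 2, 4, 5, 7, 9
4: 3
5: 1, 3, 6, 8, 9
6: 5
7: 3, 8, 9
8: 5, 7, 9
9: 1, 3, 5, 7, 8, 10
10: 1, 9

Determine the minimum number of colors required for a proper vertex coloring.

3

3, 7, 9 are mutually adjacent, so at least 3 colors are needed.
A valid assignment using 3 colors: 1=b, 2=a, 3=b, 4=a, 5=c, 6=a, 7=c, 8=b, 9=a, 10=c. Each edge has distinct colors on its endpoints.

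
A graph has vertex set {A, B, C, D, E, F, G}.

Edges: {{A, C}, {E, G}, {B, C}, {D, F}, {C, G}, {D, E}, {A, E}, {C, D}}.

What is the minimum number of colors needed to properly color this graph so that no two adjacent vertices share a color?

2

C and D are adjacent, so at least 2 colors are needed.
A valid assignment using 2 colors: A=2, B=2, C=1, D=2, E=1, F=1, G=2. Each edge has distinct colors on its endpoints.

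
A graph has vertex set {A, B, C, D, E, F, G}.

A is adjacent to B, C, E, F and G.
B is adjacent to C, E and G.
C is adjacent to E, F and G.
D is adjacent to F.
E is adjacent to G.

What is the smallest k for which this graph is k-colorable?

5

A, B, C, E, G are pairwise adjacent (a clique of size 5), so at least 5 colors are needed.
5 colors suffice: color 1 → {C, D}; color 2 → {A}; color 3 → {B, F}; color 4 → {G}; color 5 → {E}. No two adjacent vertices share a color.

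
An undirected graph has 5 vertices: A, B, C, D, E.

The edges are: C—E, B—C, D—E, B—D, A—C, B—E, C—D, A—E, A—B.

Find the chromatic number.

B, C, D, E are mutually adjacent (a clique of size 4), so at least 4 colors are needed.
4 colors suffice: color 1 → {C}; color 2 → {B}; color 3 → {E}; color 4 → {A, D}. No two adjacent vertices share a color.

4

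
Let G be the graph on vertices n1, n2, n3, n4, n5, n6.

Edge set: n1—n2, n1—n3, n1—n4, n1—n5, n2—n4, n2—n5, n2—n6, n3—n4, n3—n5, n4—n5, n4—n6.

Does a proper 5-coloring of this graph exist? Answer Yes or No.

Yes

The chromatic number is 4. n1, n2, n4, n5 are pairwise adjacent (a clique of size 4), so at least 4 colors are needed.
4 colors suffice: color 1 → {n4}; color 2 → {n2, n3}; color 3 → {n5, n6}; color 4 → {n1}.
Since 5 ≥ 4, a proper 5-coloring certainly exists.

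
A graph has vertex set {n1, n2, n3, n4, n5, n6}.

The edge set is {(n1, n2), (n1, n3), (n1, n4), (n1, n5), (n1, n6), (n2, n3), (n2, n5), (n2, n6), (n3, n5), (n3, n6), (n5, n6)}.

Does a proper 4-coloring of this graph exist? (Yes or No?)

n1, n2, n3, n5, n6 form a clique, so at least 5 colors are needed.
So 4 colors are not enough.

No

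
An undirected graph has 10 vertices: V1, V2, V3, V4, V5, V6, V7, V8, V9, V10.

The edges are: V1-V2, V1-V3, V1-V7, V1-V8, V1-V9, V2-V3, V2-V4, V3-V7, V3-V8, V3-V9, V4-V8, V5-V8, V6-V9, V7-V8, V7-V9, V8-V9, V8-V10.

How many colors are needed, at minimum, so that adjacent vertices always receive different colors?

5

V1, V3, V7, V8, V9 are mutually adjacent (a clique of size 5), so at least 5 colors are needed.
5 colors suffice: color red → {V2, V6, V8}; color blue → {V3, V4, V5, V10}; color green → {V1}; color yellow → {V9}; color purple → {V7}. No two adjacent vertices share a color.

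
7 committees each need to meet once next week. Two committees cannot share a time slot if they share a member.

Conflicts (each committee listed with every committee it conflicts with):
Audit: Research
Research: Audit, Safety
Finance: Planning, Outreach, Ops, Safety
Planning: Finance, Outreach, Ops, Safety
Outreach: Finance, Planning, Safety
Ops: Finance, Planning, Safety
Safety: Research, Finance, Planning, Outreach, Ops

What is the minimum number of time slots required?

Finance, Planning, Ops, Safety are mutually in conflict, so at least 4 time slots are needed.
4 time slots suffice: time slot 1 → {Audit, Safety}; time slot 2 → {Research, Finance}; time slot 3 → {Planning}; time slot 4 → {Outreach, Ops}. Every pair that conflicts lands in different time slots.

4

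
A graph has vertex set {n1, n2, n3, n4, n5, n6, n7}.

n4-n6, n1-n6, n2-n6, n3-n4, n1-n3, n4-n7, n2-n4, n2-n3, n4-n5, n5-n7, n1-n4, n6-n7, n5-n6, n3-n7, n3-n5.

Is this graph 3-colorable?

No

n3, n4, n5, n7 are pairwise adjacent (a clique of size 4), so at least 4 colors are needed.
So 3 colors are not enough.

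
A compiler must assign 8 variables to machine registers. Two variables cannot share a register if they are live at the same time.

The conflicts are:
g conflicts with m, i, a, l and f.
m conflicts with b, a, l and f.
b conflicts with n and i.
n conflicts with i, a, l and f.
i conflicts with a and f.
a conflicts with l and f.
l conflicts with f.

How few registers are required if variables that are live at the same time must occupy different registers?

5

g, m, a, l, f pairwise conflict, so at least 5 registers are needed.
5 registers suffice: register 1 → {b, a}; register 2 → {f}; register 3 → {i, l}; register 4 → {g, n}; register 5 → {m}. Every pair that conflicts lands in different registers.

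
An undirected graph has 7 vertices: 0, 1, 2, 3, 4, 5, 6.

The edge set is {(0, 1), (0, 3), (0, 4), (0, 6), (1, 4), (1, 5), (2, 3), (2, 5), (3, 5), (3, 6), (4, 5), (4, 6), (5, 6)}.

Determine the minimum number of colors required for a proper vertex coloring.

2, 3, 5 are pairwise adjacent, so at least 3 colors are needed.
A valid assignment using 3 colors: 0=red, 1=green, 2=green, 3=blue, 4=blue, 5=red, 6=green. Every edge joins two different colors.

3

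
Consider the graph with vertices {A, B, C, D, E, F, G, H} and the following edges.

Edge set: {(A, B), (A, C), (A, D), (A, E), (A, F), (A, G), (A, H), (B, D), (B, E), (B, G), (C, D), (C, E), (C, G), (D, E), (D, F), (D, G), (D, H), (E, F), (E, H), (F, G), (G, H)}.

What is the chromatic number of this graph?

A, B, D, G are mutually adjacent (a clique of size 4), so at least 4 colors are needed.
4 colors suffice: color 1 → {D}; color 2 → {A}; color 3 → {E, G}; color 4 → {B, C, F, H}. Every edge joins two different colors.

4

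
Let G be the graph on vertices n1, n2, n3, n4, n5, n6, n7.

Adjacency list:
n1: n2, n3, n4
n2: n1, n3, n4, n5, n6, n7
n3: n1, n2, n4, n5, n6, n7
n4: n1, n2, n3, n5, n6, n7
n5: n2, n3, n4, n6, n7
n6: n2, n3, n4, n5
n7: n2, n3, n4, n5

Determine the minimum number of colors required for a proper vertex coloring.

n2, n3, n4, n5, n6 form a clique, so at least 5 colors are needed.
5 colors suffice: color 1 → {n3}; color 2 → {n4}; color 3 → {n2}; color 4 → {n1, n5}; color 5 → {n6, n7}. Every edge joins two different colors.

5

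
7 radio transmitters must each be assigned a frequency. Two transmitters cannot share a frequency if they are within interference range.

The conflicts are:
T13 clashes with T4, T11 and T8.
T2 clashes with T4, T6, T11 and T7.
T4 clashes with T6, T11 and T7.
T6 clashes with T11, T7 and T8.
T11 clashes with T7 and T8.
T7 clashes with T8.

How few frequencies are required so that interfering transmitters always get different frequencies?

5

T2, T4, T6, T11, T7 all conflict with each other, so at least 5 frequencies are needed.
5 frequencies suffice: T13=2, T2=5, T4=4, T6=3, T11=1, T7=2, T8=4. Every pair that conflicts lands in different frequencies.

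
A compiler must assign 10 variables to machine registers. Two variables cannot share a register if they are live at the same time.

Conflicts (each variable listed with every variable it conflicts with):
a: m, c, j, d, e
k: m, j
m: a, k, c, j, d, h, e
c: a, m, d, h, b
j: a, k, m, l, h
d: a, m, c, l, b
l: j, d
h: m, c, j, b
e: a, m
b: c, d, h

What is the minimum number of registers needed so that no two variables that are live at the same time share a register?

4

a, m, c, d all conflict with each other, so at least 4 registers are needed.
4 registers suffice: register 1 → {m, l, b}; register 2 → {c, j, e}; register 3 → {a, k, h}; register 4 → {d}. Every pair that conflicts lands in different registers.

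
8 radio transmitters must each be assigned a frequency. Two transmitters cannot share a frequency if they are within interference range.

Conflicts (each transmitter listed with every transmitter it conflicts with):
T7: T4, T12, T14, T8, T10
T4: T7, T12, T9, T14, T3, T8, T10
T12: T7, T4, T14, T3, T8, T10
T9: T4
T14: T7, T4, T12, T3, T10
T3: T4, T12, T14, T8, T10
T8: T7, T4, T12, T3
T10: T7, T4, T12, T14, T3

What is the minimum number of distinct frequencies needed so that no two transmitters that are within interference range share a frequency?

T7, T4, T12, T14, T10 are mutually in conflict, so at least 5 frequencies are needed.
A valid assignment using 5 frequencies: T7=5, T4=1, T12=2, T9=2, T14=3, T3=5, T8=3, T10=4. No two conflicting transmitters share a frequency.

5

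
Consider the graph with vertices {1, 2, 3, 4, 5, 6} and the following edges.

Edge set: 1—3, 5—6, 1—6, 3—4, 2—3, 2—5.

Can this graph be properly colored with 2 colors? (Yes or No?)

No

The cycle 6-5-2-3-1-6 has odd length 5, so it cannot be 2-colored; at least 3 colors are needed.
So 2 colors are not enough.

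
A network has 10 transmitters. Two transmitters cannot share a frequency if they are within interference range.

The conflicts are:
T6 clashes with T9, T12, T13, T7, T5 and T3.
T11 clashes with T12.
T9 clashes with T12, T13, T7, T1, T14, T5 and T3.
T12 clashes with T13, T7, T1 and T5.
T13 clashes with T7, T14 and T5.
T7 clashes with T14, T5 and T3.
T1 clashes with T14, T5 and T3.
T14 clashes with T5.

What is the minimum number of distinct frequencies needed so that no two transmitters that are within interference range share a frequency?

T6, T9, T12, T13, T7, T5 are mutually in conflict, so at least 6 frequencies are needed.
A valid assignment using 6 frequencies: T6=6, T11=1, T9=1, T12=2, T13=5, T7=4, T1=4, T14=2, T5=3, T3=2. No two conflicting transmitters share a frequency.

6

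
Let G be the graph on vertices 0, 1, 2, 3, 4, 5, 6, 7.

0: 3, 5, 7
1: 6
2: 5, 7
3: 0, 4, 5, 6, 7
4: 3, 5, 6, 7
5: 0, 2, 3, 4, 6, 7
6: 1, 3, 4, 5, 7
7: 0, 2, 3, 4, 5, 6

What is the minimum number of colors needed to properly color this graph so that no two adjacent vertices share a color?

3, 4, 5, 6, 7 form a clique, so at least 5 colors are needed.
5 colors suffice: color red → {1, 7}; color blue → {5}; color green → {0, 2, 6}; color yellow → {3}; color purple → {4}. Every edge joins two different colors.

5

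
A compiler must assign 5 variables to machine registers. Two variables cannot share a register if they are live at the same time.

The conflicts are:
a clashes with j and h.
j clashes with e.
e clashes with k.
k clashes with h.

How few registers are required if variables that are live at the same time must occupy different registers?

The cycle a-h-k-e-j-a has odd length 5, so it cannot be 2-colored; at least 3 registers are needed.
3 registers suffice: register 1 → {a, k}; register 2 → {e, h}; register 3 → {j}. Each listed conflict is separated.

3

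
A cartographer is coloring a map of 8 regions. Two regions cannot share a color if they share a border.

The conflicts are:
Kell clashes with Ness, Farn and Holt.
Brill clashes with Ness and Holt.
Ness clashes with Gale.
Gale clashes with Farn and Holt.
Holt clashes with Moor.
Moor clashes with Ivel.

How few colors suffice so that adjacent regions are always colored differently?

Brill and Holt conflict, so at least 2 colors are needed.
2 colors suffice: Kell=2, Brill=2, Ness=1, Gale=2, Farn=1, Holt=1, Moor=2, Ivel=1. Every pair that conflicts lands in different colors.

2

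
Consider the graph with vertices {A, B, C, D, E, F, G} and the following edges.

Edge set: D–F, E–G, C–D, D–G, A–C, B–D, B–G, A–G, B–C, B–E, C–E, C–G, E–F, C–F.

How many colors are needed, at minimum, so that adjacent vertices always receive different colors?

4

B, C, D, G are pairwise adjacent (a clique of size 4), so at least 4 colors are needed.
4 colors suffice: color 1 → {C}; color 2 → {F, G}; color 3 → {A, D, E}; color 4 → {B}. Every edge joins two different colors.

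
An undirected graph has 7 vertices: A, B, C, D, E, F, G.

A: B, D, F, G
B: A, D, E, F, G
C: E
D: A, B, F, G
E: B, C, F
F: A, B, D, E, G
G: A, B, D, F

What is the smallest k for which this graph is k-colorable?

5

A, B, D, F, G form a clique, so at least 5 colors are needed.
One proper 5-coloring: A=yellow, B=blue, C=red, D=purple, E=green, F=red, G=green. Each edge has distinct colors on its endpoints.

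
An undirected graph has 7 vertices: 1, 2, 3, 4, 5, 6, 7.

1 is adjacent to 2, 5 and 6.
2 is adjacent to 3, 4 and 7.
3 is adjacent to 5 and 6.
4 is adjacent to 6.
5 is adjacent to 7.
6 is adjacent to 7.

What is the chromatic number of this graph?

2

3 and 5 are adjacent, so at least 2 colors are needed.
A valid assignment using 2 colors: 1=b, 2=a, 3=b, 4=b, 5=a, 6=a, 7=b. Every edge joins two different colors.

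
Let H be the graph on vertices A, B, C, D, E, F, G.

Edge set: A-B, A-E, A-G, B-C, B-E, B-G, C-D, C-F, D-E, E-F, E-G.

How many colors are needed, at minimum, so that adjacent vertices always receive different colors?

A, B, E, G form a clique, so at least 4 colors are needed.
4 colors suffice: color red → {C, E}; color blue → {B, D, F}; color green → {A}; color yellow → {G}. No two adjacent vertices share a color.

4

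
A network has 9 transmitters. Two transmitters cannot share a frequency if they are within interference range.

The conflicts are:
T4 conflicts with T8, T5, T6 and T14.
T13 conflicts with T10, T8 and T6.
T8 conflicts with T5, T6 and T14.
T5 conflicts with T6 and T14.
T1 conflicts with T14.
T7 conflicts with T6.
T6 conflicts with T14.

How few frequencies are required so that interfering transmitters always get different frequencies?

T4, T8, T5, T6, T14 pairwise conflict, so at least 5 frequencies are needed.
5 frequencies suffice: T4=5, T13=2, T10=1, T8=3, T5=4, T1=1, T7=2, T6=1, T14=2. Every pair that conflicts lands in different frequencies.

5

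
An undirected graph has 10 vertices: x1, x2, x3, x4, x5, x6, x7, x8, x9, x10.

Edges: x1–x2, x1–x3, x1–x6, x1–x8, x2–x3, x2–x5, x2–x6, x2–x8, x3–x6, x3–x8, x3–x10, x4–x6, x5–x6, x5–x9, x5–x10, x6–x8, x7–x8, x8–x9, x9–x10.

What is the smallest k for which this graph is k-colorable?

x1, x2, x3, x6, x8 are mutually adjacent (a clique of size 5), so at least 5 colors are needed.
5 colors suffice: color 1 → {x6, x7, x10}; color 2 → {x4, x5, x8}; color 3 → {x2, x9}; color 4 → {x3}; color 5 → {x1}. No two adjacent vertices share a color.

5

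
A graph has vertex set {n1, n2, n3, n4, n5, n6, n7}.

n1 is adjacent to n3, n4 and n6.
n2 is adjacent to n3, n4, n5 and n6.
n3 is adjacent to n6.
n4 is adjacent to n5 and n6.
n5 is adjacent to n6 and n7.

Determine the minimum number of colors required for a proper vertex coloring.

4

n2, n4, n5, n6 form a clique, so at least 4 colors are needed.
One proper 4-coloring: n1=3, n2=4, n3=2, n4=2, n5=3, n6=1, n7=1. Each edge has distinct colors on its endpoints.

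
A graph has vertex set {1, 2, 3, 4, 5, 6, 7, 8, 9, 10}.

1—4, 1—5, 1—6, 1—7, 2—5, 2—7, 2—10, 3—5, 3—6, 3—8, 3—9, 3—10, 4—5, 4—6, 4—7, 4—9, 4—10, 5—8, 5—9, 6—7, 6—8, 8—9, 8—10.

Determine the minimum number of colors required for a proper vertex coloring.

4

1, 4, 6, 7 are mutually adjacent (a clique of size 4), so at least 4 colors are needed.
4 colors suffice: color red → {2, 3, 4}; color blue → {5, 6, 10}; color green → {1, 8}; color yellow → {7, 9}. No two adjacent vertices share a color.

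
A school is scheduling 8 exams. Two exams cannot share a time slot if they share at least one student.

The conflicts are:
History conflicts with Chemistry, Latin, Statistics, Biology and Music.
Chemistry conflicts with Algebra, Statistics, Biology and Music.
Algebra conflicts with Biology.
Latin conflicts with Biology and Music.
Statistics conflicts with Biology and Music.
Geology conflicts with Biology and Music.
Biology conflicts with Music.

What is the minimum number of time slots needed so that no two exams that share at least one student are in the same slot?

History, Chemistry, Statistics, Biology, Music are mutually in conflict, so at least 5 time slots are needed.
5 time slots suffice: time slot 1 → {Biology}; time slot 2 → {Algebra, Music}; time slot 3 → {Chemistry, Latin, Geology}; time slot 4 → {History}; time slot 5 → {Statistics}. No two conflicting exams share a time slot.

5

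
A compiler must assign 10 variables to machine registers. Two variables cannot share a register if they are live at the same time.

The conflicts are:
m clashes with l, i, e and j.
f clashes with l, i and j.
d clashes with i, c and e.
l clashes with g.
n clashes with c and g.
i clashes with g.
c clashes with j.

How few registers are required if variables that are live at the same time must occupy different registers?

3

The cycle d-i-m-j-c-d has odd length 5, so it cannot be 2-colored; at least 3 registers are needed.
Using 3 registers: m=1, f=1, d=3, l=2, n=2, i=2, c=1, e=2, j=2, g=1. No two conflicting variables share a register.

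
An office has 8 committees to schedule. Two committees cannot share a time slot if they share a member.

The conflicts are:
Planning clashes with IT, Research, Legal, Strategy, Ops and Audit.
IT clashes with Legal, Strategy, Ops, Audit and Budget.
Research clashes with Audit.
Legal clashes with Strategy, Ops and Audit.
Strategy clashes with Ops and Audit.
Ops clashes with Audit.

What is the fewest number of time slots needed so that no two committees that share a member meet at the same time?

6

Planning, IT, Legal, Strategy, Ops, Audit are mutually in conflict, so at least 6 time slots are needed.
6 time slots suffice: time slot 1 → {IT, Research}; time slot 2 → {Planning, Budget}; time slot 3 → {Audit}; time slot 4 → {Legal}; time slot 5 → {Strategy}; time slot 6 → {Ops}. Every pair that conflicts lands in different time slots.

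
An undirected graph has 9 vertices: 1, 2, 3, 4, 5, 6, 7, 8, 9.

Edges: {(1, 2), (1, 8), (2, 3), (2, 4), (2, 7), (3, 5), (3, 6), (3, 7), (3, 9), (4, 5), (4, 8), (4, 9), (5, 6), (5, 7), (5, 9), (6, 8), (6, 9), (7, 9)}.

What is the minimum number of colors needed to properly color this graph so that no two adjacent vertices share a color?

3, 5, 6, 9 are mutually adjacent (a clique of size 4), so at least 4 colors are needed.
4 colors suffice: color red → {2, 5, 8}; color blue → {1, 3, 4}; color green → {9}; color yellow → {6, 7}. No two adjacent vertices share a color.

4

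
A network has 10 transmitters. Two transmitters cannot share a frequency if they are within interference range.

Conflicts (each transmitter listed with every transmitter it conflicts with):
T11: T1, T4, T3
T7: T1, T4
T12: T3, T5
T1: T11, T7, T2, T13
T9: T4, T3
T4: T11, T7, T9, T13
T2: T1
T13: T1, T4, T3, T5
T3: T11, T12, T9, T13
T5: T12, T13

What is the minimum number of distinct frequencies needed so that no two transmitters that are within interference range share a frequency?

T7 and T1 conflict, so at least 2 frequencies are needed.
2 frequencies suffice: frequency 1 → {T1, T4, T3, T5}; frequency 2 → {T11, T7, T12, T9, T2, T13}. Every pair that conflicts lands in different frequencies.

2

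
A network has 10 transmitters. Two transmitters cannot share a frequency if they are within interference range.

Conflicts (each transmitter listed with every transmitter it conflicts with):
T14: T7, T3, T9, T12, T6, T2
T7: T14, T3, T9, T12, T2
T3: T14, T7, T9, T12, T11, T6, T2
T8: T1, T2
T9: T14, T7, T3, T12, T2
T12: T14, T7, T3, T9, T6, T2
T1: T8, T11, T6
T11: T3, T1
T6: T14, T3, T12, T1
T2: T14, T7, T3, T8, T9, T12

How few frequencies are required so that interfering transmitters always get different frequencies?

6

T14, T7, T3, T9, T12, T2 are mutually in conflict, so at least 6 frequencies are needed.
6 frequencies suffice: T14=2, T7=6, T3=1, T8=2, T9=5, T12=4, T1=1, T11=2, T6=3, T2=3. No two conflicting transmitters share a frequency.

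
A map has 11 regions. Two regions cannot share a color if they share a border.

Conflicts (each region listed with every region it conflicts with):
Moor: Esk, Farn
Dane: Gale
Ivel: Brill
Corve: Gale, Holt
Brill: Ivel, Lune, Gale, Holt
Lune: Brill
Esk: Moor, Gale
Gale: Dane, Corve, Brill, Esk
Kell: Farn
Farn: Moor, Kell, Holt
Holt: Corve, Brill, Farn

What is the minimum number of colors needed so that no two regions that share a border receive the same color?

2

Corve and Holt conflict, so at least 2 colors are needed.
One proper 2-coloring: Moor=1, Dane=2, Ivel=1, Corve=2, Brill=2, Lune=1, Esk=2, Gale=1, Kell=1, Farn=2, Holt=1. No two conflicting regions share a color.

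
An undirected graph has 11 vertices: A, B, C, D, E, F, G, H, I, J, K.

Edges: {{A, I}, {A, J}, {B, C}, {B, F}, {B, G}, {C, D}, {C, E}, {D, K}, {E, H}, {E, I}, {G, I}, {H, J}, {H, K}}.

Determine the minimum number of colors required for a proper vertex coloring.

The cycle I-G-B-C-E-I has odd length 5, so it cannot be 2-colored; at least 3 colors are needed.
3 colors suffice: color 1 → {B, D, H, I}; color 2 → {A, C, F, G, K}; color 3 → {E, J}. Every edge joins two different colors.

3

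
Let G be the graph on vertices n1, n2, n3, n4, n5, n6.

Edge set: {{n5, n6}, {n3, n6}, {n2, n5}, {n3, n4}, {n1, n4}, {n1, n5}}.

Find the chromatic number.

3

The cycle n5-n6-n3-n4-n1-n5 has odd length 5, so it cannot be 2-colored; at least 3 colors are needed.
3 colors suffice: color R → {n3, n5}; color B → {n1, n2, n6}; color G → {n4}. No two adjacent vertices share a color.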